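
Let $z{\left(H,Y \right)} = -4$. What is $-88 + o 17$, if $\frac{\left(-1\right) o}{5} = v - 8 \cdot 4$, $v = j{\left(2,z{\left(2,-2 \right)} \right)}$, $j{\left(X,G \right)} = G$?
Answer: $2972$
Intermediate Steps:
$v = -4$
$o = 180$ ($o = - 5 \left(-4 - 8 \cdot 4\right) = - 5 \left(-4 - 32\right) = \left(-5\right) \left(-36\right) = 180$)
$-88 + o 17 = -88 + 180 \cdot 17 = -88 + 3060 = 2972$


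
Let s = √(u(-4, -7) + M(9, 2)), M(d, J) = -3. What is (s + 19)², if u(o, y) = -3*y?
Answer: 379 + 114*√2 ≈ 540.22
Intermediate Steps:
s = 3*√2 (s = √(-3*(-7) - 3) = √(21 - 3) = √18 = 3*√2 ≈ 4.2426)
(s + 19)² = (3*√2 + 19)² = (19 + 3*√2)²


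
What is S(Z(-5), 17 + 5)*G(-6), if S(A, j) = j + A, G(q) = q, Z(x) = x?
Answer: -102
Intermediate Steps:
S(A, j) = A + j
S(Z(-5), 17 + 5)*G(-6) = (-5 + (17 + 5))*(-6) = (-5 + 22)*(-6) = 17*(-6) = -102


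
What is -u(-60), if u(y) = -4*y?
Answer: -240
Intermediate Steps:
-u(-60) = -(-4)*(-60) = -1*240 = -240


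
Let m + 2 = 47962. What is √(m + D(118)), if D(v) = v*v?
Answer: 18*√191 ≈ 248.76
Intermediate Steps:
D(v) = v²
m = 47960 (m = -2 + 47962 = 47960)
√(m + D(118)) = √(47960 + 118²) = √(47960 + 13924) = √61884 = 18*√191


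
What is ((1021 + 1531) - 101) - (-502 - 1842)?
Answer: 4795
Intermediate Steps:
((1021 + 1531) - 101) - (-502 - 1842) = (2552 - 101) - 1*(-2344) = 2451 + 2344 = 4795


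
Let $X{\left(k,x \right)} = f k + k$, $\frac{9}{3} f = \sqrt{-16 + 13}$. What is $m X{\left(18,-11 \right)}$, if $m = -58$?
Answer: $-1044 - 348 i \sqrt{3} \approx -1044.0 - 602.75 i$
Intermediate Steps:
$f = \frac{i \sqrt{3}}{3}$ ($f = \frac{\sqrt{-16 + 13}}{3} = \frac{\sqrt{-3}}{3} = \frac{i \sqrt{3}}{3} \approx 0.57735 i$)
$X{\left(k,x \right)} = k + \frac{i k \sqrt{3}}{3}$ ($X{\left(k,x \right)} = \frac{i \sqrt{3}}{3} k + k = \frac{i k \sqrt{3}}{3} + k = k + \frac{i k \sqrt{3}}{3}$)
$m X{\left(18,-11 \right)} = - 58 \cdot \frac{1}{3} \cdot 18 \left(3 + i \sqrt{3}\right) = - 58 \left(18 + 6 i \sqrt{3}\right) = -1044 - 348 i \sqrt{3}$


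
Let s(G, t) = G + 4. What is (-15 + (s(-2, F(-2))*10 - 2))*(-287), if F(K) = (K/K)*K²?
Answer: -861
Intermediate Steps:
F(K) = K² (F(K) = 1*K² = K²)
s(G, t) = 4 + G
(-15 + (s(-2, F(-2))*10 - 2))*(-287) = (-15 + ((4 - 2)*10 - 2))*(-287) = (-15 + (2*10 - 2))*(-287) = (-15 + (20 - 2))*(-287) = (-15 + 18)*(-287) = 3*(-287) = -861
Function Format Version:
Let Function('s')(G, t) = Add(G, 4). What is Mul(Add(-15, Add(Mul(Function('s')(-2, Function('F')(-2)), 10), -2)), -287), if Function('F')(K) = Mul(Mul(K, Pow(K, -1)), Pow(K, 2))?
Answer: -861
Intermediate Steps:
Function('F')(K) = Pow(K, 2) (Function('F')(K) = Mul(1, Pow(K, 2)) = Pow(K, 2))
Function('s')(G, t) = Add(4, G)
Mul(Add(-15, Add(Mul(Function('s')(-2, Function('F')(-2)), 10), -2)), -287) = Mul(Add(-15, Add(Mul(Add(4, -2), 10), -2)), -287) = Mul(Add(-15, Add(Mul(2, 10), -2)), -287) = Mul(Add(-15, Add(20, -2)), -287) = Mul(Add(-15, 18), -287) = Mul(3, -287) = -861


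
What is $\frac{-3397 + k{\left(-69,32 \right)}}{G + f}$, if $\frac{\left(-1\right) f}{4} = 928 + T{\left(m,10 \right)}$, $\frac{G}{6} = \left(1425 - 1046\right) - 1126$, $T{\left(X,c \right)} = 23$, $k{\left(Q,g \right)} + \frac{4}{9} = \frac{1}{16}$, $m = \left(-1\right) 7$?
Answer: $\frac{489223}{1193184} \approx 0.41001$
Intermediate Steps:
$m = -7$
$k{\left(Q,g \right)} = - \frac{55}{144}$ ($k{\left(Q,g \right)} = - \frac{4}{9} + \frac{1}{16} = - \frac{55}{144}$)
$G = -4482$ ($G = 6 \left(\left(1425 - 1046\right) - 1126\right) = 6 \left(379 - 1126\right) = 6 \left(-747\right) = -4482$)
$f = -3804$ ($f = - 4 \left(928 + 23\right) = \left(-4\right) 951 = -3804$)
$\frac{-3397 + k{\left(-69,32 \right)}}{G + f} = \frac{-3397 - \frac{55}{144}}{-4482 - 3804} = - \frac{489223}{144 \left(-8286\right)} = \left(- \frac{489223}{144}\right) \left(- \frac{1}{8286}\right) = \frac{489223}{1193184}$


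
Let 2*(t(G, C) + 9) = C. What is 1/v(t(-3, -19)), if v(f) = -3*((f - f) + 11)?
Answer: -1/33 ≈ -0.030303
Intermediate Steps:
t(G, C) = -9 + C/2
v(f) = -33 (v(f) = -3*(0 + 11) = -3*11 = -33)
1/v(t(-3, -19)) = 1/(-33) = -1/33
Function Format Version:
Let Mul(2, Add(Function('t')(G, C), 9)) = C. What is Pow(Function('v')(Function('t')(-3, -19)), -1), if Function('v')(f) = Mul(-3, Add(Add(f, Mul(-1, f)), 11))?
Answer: Rational(-1, 33) ≈ -0.030303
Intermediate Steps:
Function('t')(G, C) = Add(-9, Mul(Rational(1, 2), C))
Function('v')(f) = -33 (Function('v')(f) = Mul(-3, Add(0, 11)) = Mul(-3, 11) = -33)
Pow(Function('v')(Function('t')(-3, -19)), -1) = Pow(-33, -1) = Rational(-1, 33)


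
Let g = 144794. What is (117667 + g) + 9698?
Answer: 272159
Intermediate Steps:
(117667 + g) + 9698 = (117667 + 144794) + 9698 = 262461 + 9698 = 272159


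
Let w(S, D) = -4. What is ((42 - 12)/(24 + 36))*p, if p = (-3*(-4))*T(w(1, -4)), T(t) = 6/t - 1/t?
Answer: -15/2 ≈ -7.5000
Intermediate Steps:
T(t) = 5/t
p = -15 (p = (-3*(-4))*(5/(-4)) = 12*(5*(-1/4)) = 12*(-5/4) = -15)
((42 - 12)/(24 + 36))*p = ((42 - 12)/(24 + 36))*(-15) = (30/60)*(-15) = (30*(1/60))*(-15) = (1/2)*(-15) = -15/2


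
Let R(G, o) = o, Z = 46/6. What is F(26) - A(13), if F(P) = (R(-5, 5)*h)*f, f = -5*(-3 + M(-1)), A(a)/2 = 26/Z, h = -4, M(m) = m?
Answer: -9356/23 ≈ -406.78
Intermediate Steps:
Z = 23/3 (Z = 46*(⅙) = 23/3 ≈ 7.6667)
A(a) = 156/23 (A(a) = 2*(26/(23/3)) = 2*(26*(3/23)) = 2*(78/23) = 156/23)
f = 20 (f = -5*(-3 - 1) = -5*(-4) = 20)
F(P) = -400 (F(P) = (5*(-4))*20 = -20*20 = -400)
F(26) - A(13) = -400 - 1*156/23 = -400 - 156/23 = -9356/23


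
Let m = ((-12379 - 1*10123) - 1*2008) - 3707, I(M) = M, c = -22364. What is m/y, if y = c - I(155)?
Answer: 4031/3217 ≈ 1.2530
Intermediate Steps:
y = -22519 (y = -22364 - 1*155 = -22364 - 155 = -22519)
m = -28217 (m = ((-12379 - 10123) - 2008) - 3707 = (-22502 - 2008) - 3707 = -24510 - 3707 = -28217)
m/y = -28217/(-22519) = -28217*(-1/22519) = 4031/3217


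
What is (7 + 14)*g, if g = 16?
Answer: 336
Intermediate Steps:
(7 + 14)*g = (7 + 14)*16 = 21*16 = 336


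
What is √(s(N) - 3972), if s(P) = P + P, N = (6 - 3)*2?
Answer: 6*I*√110 ≈ 62.929*I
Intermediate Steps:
N = 6 (N = 3*2 = 6)
s(P) = 2*P
√(s(N) - 3972) = √(2*6 - 3972) = √(12 - 3972) = √(-3960) = 6*I*√110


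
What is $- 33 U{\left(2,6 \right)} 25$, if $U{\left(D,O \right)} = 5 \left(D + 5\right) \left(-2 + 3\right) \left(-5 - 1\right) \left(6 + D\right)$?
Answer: $1386000$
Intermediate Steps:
$U{\left(D,O \right)} = \left(-36 - 6 D\right) \left(25 + 5 D\right)$ ($U{\left(D,O \right)} = 5 \left(5 + D\right) 1 \left(- 6 \left(6 + D\right)\right) = 5 \left(5 + D\right) \left(-36 - 6 D\right) = \left(25 + 5 D\right) \left(-36 - 6 D\right) = \left(-36 - 6 D\right) \left(25 + 5 D\right)$)
$- 33 U{\left(2,6 \right)} 25 = - 33 \left(-900 - 660 - 30 \cdot 2^{2}\right) 25 = - 33 \left(-900 - 660 - 120\right) 25 = \left(-33\right) \left(-1680\right) 25 = 55440 \cdot 25 = 1386000$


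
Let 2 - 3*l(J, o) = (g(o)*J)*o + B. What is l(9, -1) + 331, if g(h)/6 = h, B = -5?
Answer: 946/3 ≈ 315.33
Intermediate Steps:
g(h) = 6*h
l(J, o) = 7/3 - 2*J*o² (l(J, o) = ⅔ - (((6*o)*J)*o - 5)/3 = ⅔ - ((6*J*o)*o - 5)/3 = ⅔ - (6*J*o² - 5)/3 = ⅔ - (-5 + 6*J*o²)/3 = ⅔ + (5/3 - 2*J*o²) = 7/3 - 2*J*o²)
l(9, -1) + 331 = (7/3 - 2*9*(-1)²) + 331 = (7/3 - 2*9*1) + 331 = (7/3 - 18) + 331 = -47/3 + 331 = 946/3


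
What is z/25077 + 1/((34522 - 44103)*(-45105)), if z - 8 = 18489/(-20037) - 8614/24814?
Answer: 6179812986988829/23026330080155153895 ≈ 0.00026838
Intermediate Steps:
z = 557700030/82866353 (z = 8 + (18489/(-20037) - 8614/24814) = 8 + (18489*(-1/20037) - 8614*1/24814) = 8 + (-6163/6679 - 4307/12407) = 8 - 105230794/82866353 = 557700030/82866353 ≈ 6.7301)
z/25077 + 1/((34522 - 44103)*(-45105)) = (557700030/82866353)/25077 + 1/((34522 - 44103)*(-45105)) = (557700030/82866353)*(1/25077) - 1/45105/(-9581) = 185900010/692679844727 - 1/9581*(-1/45105) = 185900010/692679844727 + 1/432151005 = 6179812986988829/23026330080155153895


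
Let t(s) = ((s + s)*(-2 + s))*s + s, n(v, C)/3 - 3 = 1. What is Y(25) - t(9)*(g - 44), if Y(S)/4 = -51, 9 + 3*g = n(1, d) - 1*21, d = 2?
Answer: 56946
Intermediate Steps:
n(v, C) = 12 (n(v, C) = 9 + 3*1 = 9 + 3 = 12)
g = -6 (g = -3 + (12 - 1*21)/3 = -3 + (12 - 21)/3 = -3 + (1/3)*(-9) = -3 - 3 = -6)
t(s) = s + 2*s**2*(-2 + s) (t(s) = ((2*s)*(-2 + s))*s + s = (2*s*(-2 + s))*s + s = 2*s**2*(-2 + s) + s = s + 2*s**2*(-2 + s))
Y(S) = -204 (Y(S) = 4*(-51) = -204)
Y(25) - t(9)*(g - 44) = -204 - 9*(1 - 4*9 + 2*9**2)*(-6 - 44) = -204 - 9*(1 - 36 + 2*81)*(-50) = -204 - 9*(1 - 36 + 162)*(-50) = -204 - 9*127*(-50) = -204 - 1143*(-50) = -204 - 1*(-57150) = -204 + 57150 = 56946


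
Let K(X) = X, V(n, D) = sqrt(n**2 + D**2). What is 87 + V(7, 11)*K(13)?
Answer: 87 + 13*sqrt(170) ≈ 256.50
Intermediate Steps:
V(n, D) = sqrt(D**2 + n**2)
87 + V(7, 11)*K(13) = 87 + sqrt(11**2 + 7**2)*13 = 87 + sqrt(121 + 49)*13 = 87 + sqrt(170)*13 = 87 + 13*sqrt(170)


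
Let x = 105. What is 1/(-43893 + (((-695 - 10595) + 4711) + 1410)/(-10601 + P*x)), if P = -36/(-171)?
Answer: -200999/8822350896 ≈ -2.2783e-5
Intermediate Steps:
P = 4/19 (P = -36*(-1/171) = 4/19 ≈ 0.21053)
1/(-43893 + (((-695 - 10595) + 4711) + 1410)/(-10601 + P*x)) = 1/(-43893 + (((-695 - 10595) + 4711) + 1410)/(-10601 + (4/19)*105)) = 1/(-43893 + ((-11290 + 4711) + 1410)/(-10601 + 420/19)) = 1/(-43893 + (-6579 + 1410)/(-200999/19)) = 1/(-43893 - 5169*(-19/200999)) = 1/(-43893 + 98211/200999) = 1/(-8822350896/200999) = -200999/8822350896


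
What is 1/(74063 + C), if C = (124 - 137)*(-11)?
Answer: 1/74206 ≈ 1.3476e-5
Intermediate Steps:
C = 143 (C = -13*(-11) = 143)
1/(74063 + C) = 1/(74063 + 143) = 1/74206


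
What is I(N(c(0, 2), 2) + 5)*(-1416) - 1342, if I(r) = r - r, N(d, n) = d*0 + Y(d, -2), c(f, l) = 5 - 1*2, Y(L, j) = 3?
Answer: -1342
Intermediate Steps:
c(f, l) = 3 (c(f, l) = 5 - 2 = 3)
N(d, n) = 3 (N(d, n) = d*0 + 3 = 0 + 3 = 3)
I(r) = 0
I(N(c(0, 2), 2) + 5)*(-1416) - 1342 = 0*(-1416) - 1342 = 0 - 1342 = -1342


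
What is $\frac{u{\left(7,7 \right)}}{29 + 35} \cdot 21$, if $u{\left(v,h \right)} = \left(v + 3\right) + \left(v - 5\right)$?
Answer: $\frac{63}{16} \approx 3.9375$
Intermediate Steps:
$u{\left(v,h \right)} = -2 + 2 v$ ($u{\left(v,h \right)} = \left(3 + v\right) + \left(-5 + v\right) = -2 + 2 v$)
$\frac{u{\left(7,7 \right)}}{29 + 35} \cdot 21 = \frac{-2 + 2 \cdot 7}{29 + 35} \cdot 21 = \frac{-2 + 14}{64} \cdot 21 = \frac{1}{64} \cdot 12 \cdot 21 = \frac{3}{16} \cdot 21 = \frac{63}{16}$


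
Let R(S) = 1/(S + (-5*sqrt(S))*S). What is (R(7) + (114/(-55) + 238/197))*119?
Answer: -194158003/1885290 - 85*sqrt(7)/174 ≈ -104.28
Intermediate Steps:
R(S) = 1/(S - 5*S**(3/2))
(R(7) + (114/(-55) + 238/197))*119 = (1/(7 - 35*sqrt(7)) + (114/(-55) + 238/197))*119 = (1/(7 - 35*sqrt(7)) + (114*(-1/55) + 238*(1/197)))*119 = (1/(7 - 35*sqrt(7)) + (-114/55 + 238/197))*119 = (1/(7 - 35*sqrt(7)) - 9368/10835)*119 = (-9368/10835 + 1/(7 - 35*sqrt(7)))*119 = -1114792/10835 + 119/(7 - 35*sqrt(7))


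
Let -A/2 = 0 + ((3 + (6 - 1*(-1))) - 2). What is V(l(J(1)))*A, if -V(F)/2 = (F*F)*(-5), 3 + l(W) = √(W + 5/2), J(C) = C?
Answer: -2000 + 480*√14 ≈ -204.00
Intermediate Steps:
l(W) = -3 + √(5/2 + W) (l(W) = -3 + √(W + 5/2) = -3 + √(5/2 + W))
V(F) = 10*F² (V(F) = -2*F*F*(-5) = -2*F²*(-5) = -(-10)*F² = 10*F²)
A = -16 (A = -2*(0 + ((3 + (6 - 1*(-1))) - 2)) = -2*(0 + ((3 + (6 + 1)) - 2)) = -2*(0 + ((3 + 7) - 2)) = -2*(0 + (10 - 2)) = -2*(0 + 8) = -2*8 = -16)
V(l(J(1)))*A = (10*(-3 + √(10 + 4*1)/2)²)*(-16) = (10*(-3 + √(10 + 4)/2)²)*(-16) = (10*(-3 + √14/2)²)*(-16) = -160*(-3 + √14/2)²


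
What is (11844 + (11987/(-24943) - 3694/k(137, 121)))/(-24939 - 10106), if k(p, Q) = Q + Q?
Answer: -35698891784/105769419635 ≈ -0.33752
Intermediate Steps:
k(p, Q) = 2*Q
(11844 + (11987/(-24943) - 3694/k(137, 121)))/(-24939 - 10106) = (11844 + (11987/(-24943) - 3694/(2*121)))/(-24939 - 10106) = (11844 + (11987*(-1/24943) - 3694/242))/(-35045) = (11844 + (-11987/24943 - 3694*1/242))*(-1/35045) = (11844 + (-11987/24943 - 1847/121))*(-1/35045) = (11844 - 47520148/3018103)*(-1/35045) = (35698891784/3018103)*(-1/35045) = -35698891784/105769419635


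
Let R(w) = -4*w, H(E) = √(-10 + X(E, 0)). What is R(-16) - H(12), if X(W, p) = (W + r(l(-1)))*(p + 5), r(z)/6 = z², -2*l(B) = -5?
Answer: 64 - 5*√38/2 ≈ 48.589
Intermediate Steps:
l(B) = 5/2 (l(B) = -½*(-5) = 5/2)
r(z) = 6*z²
X(W, p) = (5 + p)*(75/2 + W) (X(W, p) = (W + 6*(5/2)²)*(p + 5) = (W + 6*(25/4))*(5 + p) = (W + 75/2)*(5 + p) = (75/2 + W)*(5 + p) = (5 + p)*(75/2 + W))
H(E) = √(355/2 + 5*E) (H(E) = √(-10 + (375/2 + 5*E + (75/2)*0 + E*0)) = √(-10 + (375/2 + 5*E + 0 + 0)) = √(-10 + (375/2 + 5*E)) = √(355/2 + 5*E))
R(-16) - H(12) = -4*(-16) - √(710 + 20*12)/2 = 64 - √(710 + 240)/2 = 64 - √950/2 = 64 - 5*√38/2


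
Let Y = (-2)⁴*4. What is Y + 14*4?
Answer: 120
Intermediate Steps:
Y = 64 (Y = 16*4 = 64)
Y + 14*4 = 64 + 14*4 = 64 + 56 = 120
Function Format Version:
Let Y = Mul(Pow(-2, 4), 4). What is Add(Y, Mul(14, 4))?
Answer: 120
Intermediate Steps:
Y = 64 (Y = Mul(16, 4) = 64)
Add(Y, Mul(14, 4)) = Add(64, Mul(14, 4)) = Add(64, 56) = 120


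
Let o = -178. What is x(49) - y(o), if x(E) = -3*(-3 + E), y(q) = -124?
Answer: -14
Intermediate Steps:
x(E) = 9 - 3*E
x(49) - y(o) = (9 - 3*49) - 1*(-124) = (9 - 147) + 124 = -138 + 124 = -14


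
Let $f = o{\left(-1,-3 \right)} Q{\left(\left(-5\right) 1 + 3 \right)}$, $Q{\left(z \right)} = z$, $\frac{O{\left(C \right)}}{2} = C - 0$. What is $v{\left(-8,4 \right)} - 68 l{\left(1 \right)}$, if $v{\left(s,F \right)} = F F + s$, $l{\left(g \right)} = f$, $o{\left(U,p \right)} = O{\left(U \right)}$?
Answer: $-264$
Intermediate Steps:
$O{\left(C \right)} = 2 C$ ($O{\left(C \right)} = 2 \left(C - 0\right) = 2 \left(C + 0\right) = 2 C$)
$o{\left(U,p \right)} = 2 U$
$f = 4$ ($f = 2 \left(-1\right) \left(\left(-5\right) 1 + 3\right) = - 2 \left(-5 + 3\right) = \left(-2\right) \left(-2\right) = 4$)
$l{\left(g \right)} = 4$
$v{\left(s,F \right)} = s + F^{2}$ ($v{\left(s,F \right)} = F^{2} + s = s + F^{2}$)
$v{\left(-8,4 \right)} - 68 l{\left(1 \right)} = \left(-8 + 4^{2}\right) - 272 = \left(-8 + 16\right) - 272 = 8 - 272 = -264$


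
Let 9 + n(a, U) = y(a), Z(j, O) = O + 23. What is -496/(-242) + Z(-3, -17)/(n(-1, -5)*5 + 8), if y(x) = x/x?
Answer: 3605/1936 ≈ 1.8621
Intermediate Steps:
Z(j, O) = 23 + O
y(x) = 1
n(a, U) = -8 (n(a, U) = -9 + 1 = -8)
-496/(-242) + Z(-3, -17)/(n(-1, -5)*5 + 8) = -496/(-242) + (23 - 17)/(-8*5 + 8) = -496*(-1/242) + 6/(-40 + 8) = 248/121 + 6/(-32) = 248/121 + 6*(-1/32) = 248/121 - 3/16 = 3605/1936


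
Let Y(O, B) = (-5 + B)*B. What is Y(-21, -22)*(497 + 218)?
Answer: 424710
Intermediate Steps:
Y(O, B) = B*(-5 + B)
Y(-21, -22)*(497 + 218) = (-22*(-5 - 22))*(497 + 218) = -22*(-27)*715 = 594*715 = 424710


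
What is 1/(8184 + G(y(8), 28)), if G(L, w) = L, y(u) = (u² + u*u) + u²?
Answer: 1/8376 ≈ 0.00011939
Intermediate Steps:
y(u) = 3*u² (y(u) = (u² + u²) + u² = 2*u² + u² = 3*u²)
1/(8184 + G(y(8), 28)) = 1/(8184 + 3*8²) = 1/(8184 + 3*64) = 1/(8184 + 192) = 1/8376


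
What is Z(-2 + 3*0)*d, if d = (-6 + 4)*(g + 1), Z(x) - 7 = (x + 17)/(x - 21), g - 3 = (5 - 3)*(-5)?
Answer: 1752/23 ≈ 76.174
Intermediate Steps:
g = -7 (g = 3 + (5 - 3)*(-5) = 3 + 2*(-5) = 3 - 10 = -7)
Z(x) = 7 + (17 + x)/(-21 + x) (Z(x) = 7 + (x + 17)/(x - 21) = 7 + (17 + x)/(-21 + x))
d = 12 (d = (-6 + 4)*(-7 + 1) = -2*(-6) = 12)
Z(-2 + 3*0)*d = (2*(-65 + 4*(-2 + 3*0))/(-21 + (-2 + 3*0)))*12 = (2*(-65 + 4*(-2 + 0))/(-21 + (-2 + 0)))*12 = (2*(-65 + 4*(-2))/(-21 - 2))*12 = (2*(-65 - 8)/(-23))*12 = (2*(-1/23)*(-73))*12 = (146/23)*12 = 1752/23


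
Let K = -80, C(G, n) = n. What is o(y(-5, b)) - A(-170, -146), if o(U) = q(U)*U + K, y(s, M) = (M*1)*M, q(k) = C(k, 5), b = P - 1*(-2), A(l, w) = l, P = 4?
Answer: 270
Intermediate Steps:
b = 6 (b = 4 - 1*(-2) = 4 + 2 = 6)
q(k) = 5
y(s, M) = M² (y(s, M) = M*M = M²)
o(U) = -80 + 5*U (o(U) = 5*U - 80 = -80 + 5*U)
o(y(-5, b)) - A(-170, -146) = (-80 + 5*6²) - 1*(-170) = (-80 + 5*36) + 170 = (-80 + 180) + 170 = 100 + 170 = 270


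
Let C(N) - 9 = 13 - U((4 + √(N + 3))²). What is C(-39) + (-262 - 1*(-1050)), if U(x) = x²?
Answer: 2714 + 1920*I ≈ 2714.0 + 1920.0*I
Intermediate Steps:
C(N) = 22 - (4 + √(3 + N))⁴ (C(N) = 9 + (13 - ((4 + √(N + 3))²)²) = 9 + (13 - ((4 + √(3 + N))²)²) = 9 + (13 - (4 + √(3 + N))⁴) = 22 - (4 + √(3 + N))⁴)
C(-39) + (-262 - 1*(-1050)) = (22 - (4 + √(3 - 39))⁴) + (-262 - 1*(-1050)) = (22 - (4 + √(-36))⁴) + (-262 + 1050) = (22 - (4 + 6*I)⁴) + 788 = 810 - (4 + 6*I)⁴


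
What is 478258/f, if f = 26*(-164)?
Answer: -239129/2132 ≈ -112.16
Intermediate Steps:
f = -4264
478258/f = 478258/(-4264) = 478258*(-1/4264) = -239129/2132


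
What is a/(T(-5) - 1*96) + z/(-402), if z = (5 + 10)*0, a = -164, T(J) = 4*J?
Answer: 41/29 ≈ 1.4138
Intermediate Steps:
z = 0 (z = 15*0 = 0)
a/(T(-5) - 1*96) + z/(-402) = -164/(4*(-5) - 1*96) + 0/(-402) = -164/(-20 - 96) + 0*(-1/402) = -164/(-116) + 0 = -164*(-1/116) + 0 = 41/29 + 0 = 41/29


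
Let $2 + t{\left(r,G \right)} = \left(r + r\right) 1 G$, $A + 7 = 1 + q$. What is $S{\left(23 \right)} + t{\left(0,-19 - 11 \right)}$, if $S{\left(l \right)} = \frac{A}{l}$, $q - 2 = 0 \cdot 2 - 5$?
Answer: $- \frac{55}{23} \approx -2.3913$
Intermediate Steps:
$q = -3$ ($q = 2 + \left(0 \cdot 2 - 5\right) = 2 + \left(0 - 5\right) = 2 - 5 = -3$)
$A = -9$ ($A = -7 + \left(1 - 3\right) = -7 - 2 = -9$)
$S{\left(l \right)} = - \frac{9}{l}$
$t{\left(r,G \right)} = -2 + 2 G r$ ($t{\left(r,G \right)} = -2 + \left(r + r\right) 1 G = -2 + 2 r 1 G = -2 + 2 r G = -2 + 2 G r$)
$S{\left(23 \right)} + t{\left(0,-19 - 11 \right)} = - \frac{9}{23} - \left(2 - 2 \left(-19 - 11\right) 0\right) = \left(-9\right) \frac{1}{23} - \left(2 - 2 \left(-19 - 11\right) 0\right) = - \frac{9}{23} - \left(2 + 60 \cdot 0\right) = - \frac{9}{23} + \left(-2 + 0\right) = - \frac{9}{23} - 2 = - \frac{55}{23}$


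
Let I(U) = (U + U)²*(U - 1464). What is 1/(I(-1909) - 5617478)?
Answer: -1/49174256730 ≈ -2.0336e-11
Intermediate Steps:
I(U) = 4*U²*(-1464 + U) (I(U) = (2*U)²*(-1464 + U) = (4*U²)*(-1464 + U) = 4*U²*(-1464 + U))
1/(I(-1909) - 5617478) = 1/(4*(-1909)²*(-1464 - 1909) - 5617478) = 1/(4*3644281*(-3373) - 5617478) = 1/(-49168639252 - 5617478) = 1/(-49174256730) = -1/49174256730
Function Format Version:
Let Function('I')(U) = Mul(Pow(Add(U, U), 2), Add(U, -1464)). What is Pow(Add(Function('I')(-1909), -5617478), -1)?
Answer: Rational(-1, 49174256730) ≈ -2.0336e-11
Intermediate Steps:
Function('I')(U) = Mul(4, Pow(U, 2), Add(-1464, U)) (Function('I')(U) = Mul(Pow(Mul(2, U), 2), Add(-1464, U)) = Mul(Mul(4, Pow(U, 2)), Add(-1464, U)) = Mul(4, Pow(U, 2), Add(-1464, U)))
Pow(Add(Function('I')(-1909), -5617478), -1) = Pow(Add(Mul(4, Pow(-1909, 2), Add(-1464, -1909)), -5617478), -1) = Pow(Add(Mul(4, 3644281, -3373), -5617478), -1) = Pow(Add(-49168639252, -5617478), -1) = Pow(-49174256730, -1) = Rational(-1, 49174256730)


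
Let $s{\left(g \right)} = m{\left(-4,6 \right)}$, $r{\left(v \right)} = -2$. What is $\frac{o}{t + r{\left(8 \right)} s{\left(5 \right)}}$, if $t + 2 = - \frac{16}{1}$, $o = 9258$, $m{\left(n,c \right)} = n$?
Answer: $- \frac{4629}{5} \approx -925.8$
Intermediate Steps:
$t = -18$ ($t = -2 - \frac{16}{1} = -2 - 16 = -18$)
$s{\left(g \right)} = -4$
$\frac{o}{t + r{\left(8 \right)} s{\left(5 \right)}} = \frac{9258}{-18 - -8} = \frac{9258}{-18 + 8} = \frac{9258}{-10} = 9258 \left(- \frac{1}{10}\right) = - \frac{4629}{5}$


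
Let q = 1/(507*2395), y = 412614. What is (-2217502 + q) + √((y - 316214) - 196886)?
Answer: -2692635066029/1214265 + I*√100486 ≈ -2.2175e+6 + 317.0*I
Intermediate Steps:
q = 1/1214265 ≈ 8.2354e-7
(-2217502 + q) + √((y - 316214) - 196886) = (-2217502 + 1/1214265) + √((412614 - 316214) - 196886) = -2692635066029/1214265 + √(96400 - 196886) = -2692635066029/1214265 + √(-100486) = -2692635066029/1214265 + I*√100486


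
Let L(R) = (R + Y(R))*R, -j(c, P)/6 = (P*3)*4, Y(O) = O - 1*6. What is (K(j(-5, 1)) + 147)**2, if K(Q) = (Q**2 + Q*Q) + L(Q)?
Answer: 454329225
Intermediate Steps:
Y(O) = -6 + O (Y(O) = O - 6 = -6 + O)
j(c, P) = -72*P (j(c, P) = -6*P*3*4 = -6*3*P*4 = -72*P)
L(R) = R*(-6 + 2*R) (L(R) = (R + (-6 + R))*R = (-6 + 2*R)*R = R*(-6 + 2*R))
K(Q) = 2*Q**2 + 2*Q*(-3 + Q) (K(Q) = (Q**2 + Q*Q) + 2*Q*(-3 + Q) = (Q**2 + Q**2) + 2*Q*(-3 + Q) = 2*Q**2 + 2*Q*(-3 + Q))
(K(j(-5, 1)) + 147)**2 = (2*(-72*1)*(-3 + 2*(-72*1)) + 147)**2 = (2*(-72)*(-3 + 2*(-72)) + 147)**2 = (2*(-72)*(-3 - 144) + 147)**2 = (2*(-72)*(-147) + 147)**2 = (21168 + 147)**2 = 21315**2 = 454329225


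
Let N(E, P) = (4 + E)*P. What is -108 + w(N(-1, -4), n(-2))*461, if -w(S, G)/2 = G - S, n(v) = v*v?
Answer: -14860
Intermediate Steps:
N(E, P) = P*(4 + E)
n(v) = v**2
w(S, G) = -2*G + 2*S (w(S, G) = -2*(G - S) = -2*G + 2*S)
-108 + w(N(-1, -4), n(-2))*461 = -108 + (-2*(-2)**2 + 2*(-4*(4 - 1)))*461 = -108 + (-2*4 + 2*(-4*3))*461 = -108 + (-8 + 2*(-12))*461 = -108 + (-8 - 24)*461 = -108 - 32*461 = -108 - 14752 = -14860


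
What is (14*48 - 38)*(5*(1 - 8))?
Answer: -22190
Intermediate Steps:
(14*48 - 38)*(5*(1 - 8)) = (672 - 38)*(5*(-7)) = 634*(-35) = -22190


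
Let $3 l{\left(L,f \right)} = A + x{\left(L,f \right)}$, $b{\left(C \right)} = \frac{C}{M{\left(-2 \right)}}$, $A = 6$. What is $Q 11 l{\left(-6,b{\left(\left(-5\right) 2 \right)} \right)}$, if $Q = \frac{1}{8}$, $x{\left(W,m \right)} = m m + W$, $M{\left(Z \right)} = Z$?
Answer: $\frac{275}{24} \approx 11.458$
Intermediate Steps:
$x{\left(W,m \right)} = W + m^{2}$ ($x{\left(W,m \right)} = m^{2} + W = W + m^{2}$)
$b{\left(C \right)} = - \frac{C}{2}$ ($b{\left(C \right)} = \frac{C}{-2} = C \left(- \frac{1}{2}\right) = - \frac{C}{2}$)
$l{\left(L,f \right)} = 2 + \frac{L}{3} + \frac{f^{2}}{3}$ ($l{\left(L,f \right)} = \frac{6 + \left(L + f^{2}\right)}{3} = \frac{6 + L + f^{2}}{3} = 2 + \frac{L}{3} + \frac{f^{2}}{3}$)
$Q = \frac{1}{8} \approx 0.125$
$Q 11 l{\left(-6,b{\left(\left(-5\right) 2 \right)} \right)} = \frac{1}{8} \cdot 11 \left(2 + \frac{1}{3} \left(-6\right) + \frac{\left(- \frac{\left(-5\right) 2}{2}\right)^{2}}{3}\right) = \frac{11 \left(2 - 2 + \frac{\left(\left(- \frac{1}{2}\right) \left(-10\right)\right)^{2}}{3}\right)}{8} = \frac{11 \left(2 - 2 + \frac{5^{2}}{3}\right)}{8} = \frac{11 \left(2 - 2 + \frac{1}{3} \cdot 25\right)}{8} = \frac{11 \left(2 - 2 + \frac{25}{3}\right)}{8} = \frac{11}{8} \cdot \frac{25}{3} = \frac{275}{24}$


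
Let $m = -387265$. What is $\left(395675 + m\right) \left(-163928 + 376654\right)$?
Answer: $1789025660$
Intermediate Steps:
$\left(395675 + m\right) \left(-163928 + 376654\right) = \left(395675 - 387265\right) \left(-163928 + 376654\right) = 8410 \cdot 212726 = 1789025660$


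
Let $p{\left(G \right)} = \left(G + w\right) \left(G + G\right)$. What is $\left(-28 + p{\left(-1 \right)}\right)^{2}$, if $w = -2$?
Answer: $484$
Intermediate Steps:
$p{\left(G \right)} = 2 G \left(-2 + G\right)$ ($p{\left(G \right)} = \left(G - 2\right) \left(G + G\right) = \left(-2 + G\right) 2 G = 2 G \left(-2 + G\right)$)
$\left(-28 + p{\left(-1 \right)}\right)^{2} = \left(-28 + 2 \left(-1\right) \left(-2 - 1\right)\right)^{2} = \left(-28 + 2 \left(-1\right) \left(-3\right)\right)^{2} = \left(-28 + 6\right)^{2} = \left(-22\right)^{2} = 484$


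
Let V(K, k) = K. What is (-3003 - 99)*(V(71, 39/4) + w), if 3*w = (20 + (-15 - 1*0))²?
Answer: -246092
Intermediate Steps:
w = 25/3 (w = (20 + (-15 - 1*0))²/3 = (20 + (-15 + 0))²/3 = (20 - 15)²/3 = (⅓)*5² = (⅓)*25 = 25/3 ≈ 8.3333)
(-3003 - 99)*(V(71, 39/4) + w) = (-3003 - 99)*(71 + 25/3) = -3102*238/3 = -246092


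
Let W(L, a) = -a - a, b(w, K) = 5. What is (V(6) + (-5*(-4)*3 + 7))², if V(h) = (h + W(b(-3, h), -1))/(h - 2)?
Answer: 4761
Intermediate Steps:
W(L, a) = -2*a
V(h) = (2 + h)/(-2 + h) (V(h) = (h - 2*(-1))/(h - 2) = (h + 2)/(-2 + h) = (2 + h)/(-2 + h))
(V(6) + (-5*(-4)*3 + 7))² = ((2 + 6)/(-2 + 6) + (-5*(-4)*3 + 7))² = (8/4 + (20*3 + 7))² = ((¼)*8 + (60 + 7))² = (2 + 67)² = 69² = 4761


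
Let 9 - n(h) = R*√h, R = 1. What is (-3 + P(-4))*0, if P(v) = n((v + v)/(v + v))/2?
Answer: 0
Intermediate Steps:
n(h) = 9 - √h
P(v) = 4 (P(v) = (9 - √((v + v)/(v + v)))/2 = (9 - √((2*v)/((2*v))))*(½) = (9 - √((2*v)*(1/(2*v))))*(½) = (9 - √1)*(½) = (9 - 1*1)*(½) = (9 - 1)*(½) = 8*(½) = 4)
(-3 + P(-4))*0 = (-3 + 4)*0 = 1*0 = 0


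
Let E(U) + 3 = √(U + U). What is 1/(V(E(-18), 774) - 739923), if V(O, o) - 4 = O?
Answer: -369961/273742283060 - 3*I/273742283060 ≈ -1.3515e-6 - 1.0959e-11*I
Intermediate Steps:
E(U) = -3 + √2*√U (E(U) = -3 + √(U + U) = -3 + √(2*U) = -3 + √2*√U)
V(O, o) = 4 + O
1/(V(E(-18), 774) - 739923) = 1/((4 + (-3 + √2*√(-18))) - 739923) = 1/((4 + (-3 + √2*(3*I*√2))) - 739923) = 1/((4 + (-3 + 6*I)) - 739923) = 1/((1 + 6*I) - 739923) = 1/(-739922 + 6*I) = (-739922 - 6*I)/547484566120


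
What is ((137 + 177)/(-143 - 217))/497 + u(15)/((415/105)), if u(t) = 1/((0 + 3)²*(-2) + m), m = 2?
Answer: -521789/29700720 ≈ -0.017568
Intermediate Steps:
u(t) = -1/16 (u(t) = 1/((0 + 3)²*(-2) + 2) = 1/(3²*(-2) + 2) = 1/(9*(-2) + 2) = 1/(-18 + 2) = 1/(-16) = -1/16)
((137 + 177)/(-143 - 217))/497 + u(15)/((415/105)) = ((137 + 177)/(-143 - 217))/497 - 1/(16*(415/105)) = (314/(-360))*(1/497) - 1/(16*(415*(1/105))) = (314*(-1/360))*(1/497) - 1/(16*83/21) = -157/180*1/497 - 1/16*21/83 = -157/89460 - 21/1328 = -521789/29700720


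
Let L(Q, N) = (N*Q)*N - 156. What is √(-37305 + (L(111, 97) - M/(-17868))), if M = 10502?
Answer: √80370168790362/8934 ≈ 1003.5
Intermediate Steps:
L(Q, N) = -156 + Q*N² (L(Q, N) = Q*N² - 156 = -156 + Q*N²)
√(-37305 + (L(111, 97) - M/(-17868))) = √(-37305 + ((-156 + 111*97²) - 10502/(-17868))) = √(-37305 + ((-156 + 111*9409) - 10502*(-1)/17868)) = √(-37305 + ((-156 + 1044399) - 1*(-5251/8934))) = √(-37305 + (1044243 + 5251/8934)) = √(-37305 + 9329272213/8934) = √(8995989343/8934) = √80370168790362/8934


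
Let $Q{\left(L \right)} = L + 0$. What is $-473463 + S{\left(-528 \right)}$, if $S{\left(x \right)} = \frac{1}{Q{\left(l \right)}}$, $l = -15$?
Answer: $- \frac{7101946}{15} \approx -4.7346 \cdot 10^{5}$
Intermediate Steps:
$Q{\left(L \right)} = L$
$S{\left(x \right)} = - \frac{1}{15}$ ($S{\left(x \right)} = \frac{1}{-15} = - \frac{1}{15}$)
$-473463 + S{\left(-528 \right)} = -473463 - \frac{1}{15} = - \frac{7101946}{15}$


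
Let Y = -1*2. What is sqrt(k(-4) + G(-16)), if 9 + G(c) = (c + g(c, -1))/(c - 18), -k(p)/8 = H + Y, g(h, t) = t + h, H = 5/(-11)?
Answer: sqrt(1623534)/374 ≈ 3.4069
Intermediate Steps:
H = -5/11 (H = 5*(-1/11) = -5/11 ≈ -0.45455)
g(h, t) = h + t
Y = -2
k(p) = 216/11 (k(p) = -8*(-5/11 - 2) = -8*(-27/11) = 216/11)
G(c) = -9 + (-1 + 2*c)/(-18 + c) (G(c) = -9 + (c + (c - 1))/(c - 18) = -9 + (c + (-1 + c))/(-18 + c) = -9 + (-1 + 2*c)/(-18 + c))
sqrt(k(-4) + G(-16)) = sqrt(216/11 + 7*(23 - 1*(-16))/(-18 - 16)) = sqrt(216/11 + 7*(23 + 16)/(-34)) = sqrt(216/11 + 7*(-1/34)*39) = sqrt(216/11 - 273/34) = sqrt(4341/374) = sqrt(1623534)/374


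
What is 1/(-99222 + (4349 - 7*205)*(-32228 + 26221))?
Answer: -1/17603620 ≈ -5.6806e-8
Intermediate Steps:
1/(-99222 + (4349 - 7*205)*(-32228 + 26221)) = 1/(-99222 + (4349 - 1435)*(-6007)) = 1/(-99222 + 2914*(-6007)) = 1/(-99222 - 17504398) = 1/(-17603620) = -1/17603620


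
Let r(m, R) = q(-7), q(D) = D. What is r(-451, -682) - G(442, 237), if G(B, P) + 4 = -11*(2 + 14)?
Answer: 173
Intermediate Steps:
r(m, R) = -7
G(B, P) = -180 (G(B, P) = -4 - 11*(2 + 14) = -4 - 11*16 = -4 - 176 = -180)
r(-451, -682) - G(442, 237) = -7 - 1*(-180) = -7 + 180 = 173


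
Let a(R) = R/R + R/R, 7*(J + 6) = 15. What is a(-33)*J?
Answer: -54/7 ≈ -7.7143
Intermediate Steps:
J = -27/7 (J = -6 + (⅐)*15 = -6 + 15/7 = -27/7 ≈ -3.8571)
a(R) = 2 (a(R) = 1 + 1 = 2)
a(-33)*J = 2*(-27/7) = -54/7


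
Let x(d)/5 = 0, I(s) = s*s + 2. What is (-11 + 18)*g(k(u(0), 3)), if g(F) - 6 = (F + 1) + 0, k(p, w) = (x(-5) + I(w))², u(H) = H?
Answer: 896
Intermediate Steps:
I(s) = 2 + s² (I(s) = s² + 2 = 2 + s²)
x(d) = 0 (x(d) = 5*0 = 0)
k(p, w) = (2 + w²)² (k(p, w) = (0 + (2 + w²))² = (2 + w²)²)
g(F) = 7 + F (g(F) = 6 + ((F + 1) + 0) = 6 + ((1 + F) + 0) = 6 + (1 + F) = 7 + F)
(-11 + 18)*g(k(u(0), 3)) = (-11 + 18)*(7 + (2 + 3²)²) = 7*(7 + (2 + 9)²) = 7*(7 + 11²) = 7*(7 + 121) = 7*128 = 896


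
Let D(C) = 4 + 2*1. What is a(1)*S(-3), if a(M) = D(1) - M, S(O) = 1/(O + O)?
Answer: -5/6 ≈ -0.83333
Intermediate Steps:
D(C) = 6 (D(C) = 4 + 2 = 6)
S(O) = 1/(2*O)
a(M) = 6 - M
a(1)*S(-3) = (6 - 1*1)*((1/2)/(-3)) = (6 - 1)*((1/2)*(-1/3)) = 5*(-1/6) = -5/6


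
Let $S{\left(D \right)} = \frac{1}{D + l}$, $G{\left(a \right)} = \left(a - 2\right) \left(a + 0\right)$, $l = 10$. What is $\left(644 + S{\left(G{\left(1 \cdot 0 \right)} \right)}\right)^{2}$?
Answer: $\frac{41486481}{100} \approx 4.1487 \cdot 10^{5}$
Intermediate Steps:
$G{\left(a \right)} = a \left(-2 + a\right)$ ($G{\left(a \right)} = \left(-2 + a\right) a = a \left(-2 + a\right)$)
$S{\left(D \right)} = \frac{1}{10 + D}$ ($S{\left(D \right)} = \frac{1}{D + 10} = \frac{1}{10 + D}$)
$\left(644 + S{\left(G{\left(1 \cdot 0 \right)} \right)}\right)^{2} = \left(644 + \frac{1}{10 + 1 \cdot 0 \left(-2 + 1 \cdot 0\right)}\right)^{2} = \left(644 + \frac{1}{10 + 0 \left(-2 + 0\right)}\right)^{2} = \left(644 + \frac{1}{10 + 0 \left(-2\right)}\right)^{2} = \left(644 + \frac{1}{10 + 0}\right)^{2} = \left(644 + \frac{1}{10}\right)^{2} = \left(\frac{6441}{10}\right)^{2} = \frac{41486481}{100}$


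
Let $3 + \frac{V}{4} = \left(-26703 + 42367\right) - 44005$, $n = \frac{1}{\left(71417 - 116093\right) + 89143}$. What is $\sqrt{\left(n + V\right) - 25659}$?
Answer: $\frac{4 i \sqrt{17182241519978}}{44467} \approx 372.87 i$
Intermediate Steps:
$n = \frac{1}{44467}$ ($n = \frac{1}{\left(71417 - 116093\right) + 89143} = \frac{1}{-44676 + 89143} = \frac{1}{44467} \approx 2.2489 \cdot 10^{-5}$)
$V = -113376$ ($V = -12 + 4 \left(\left(-26703 + 42367\right) - 44005\right) = -12 + 4 \left(15664 - 44005\right) = -12 + 4 \left(-28341\right) = -12 - 113364 = -113376$)
$\sqrt{\left(n + V\right) - 25659} = \sqrt{\left(\frac{1}{44467} - 113376\right) - 25659} = \sqrt{- \frac{5041490591}{44467} - 25659} = \sqrt{- \frac{6182469344}{44467}} = \frac{4 i \sqrt{17182241519978}}{44467}$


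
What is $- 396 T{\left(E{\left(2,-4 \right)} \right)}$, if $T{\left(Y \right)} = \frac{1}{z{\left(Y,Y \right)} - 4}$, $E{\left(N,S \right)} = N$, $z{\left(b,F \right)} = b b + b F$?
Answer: $-99$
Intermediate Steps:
$z{\left(b,F \right)} = b^{2} + F b$
$T{\left(Y \right)} = \frac{1}{-4 + 2 Y^{2}}$ ($T{\left(Y \right)} = \frac{1}{Y \left(Y + Y\right) - 4} = \frac{1}{Y 2 Y - 4} = \frac{1}{2 Y^{2} - 4} = \frac{1}{-4 + 2 Y^{2}}$)
$- 396 T{\left(E{\left(2,-4 \right)} \right)} = - 396 \frac{1}{2 \left(-2 + 2^{2}\right)} = - 396 \frac{1}{2 \left(-2 + 4\right)} = - 396 \frac{1}{2 \cdot 2} = - 396 \cdot \frac{1}{2} \cdot \frac{1}{2} = \left(-396\right) \frac{1}{4} = -99$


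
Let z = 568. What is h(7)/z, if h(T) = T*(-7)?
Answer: -49/568 ≈ -0.086268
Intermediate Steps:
h(T) = -7*T
h(7)/z = -7*7/568 = -49*1/568 = -49/568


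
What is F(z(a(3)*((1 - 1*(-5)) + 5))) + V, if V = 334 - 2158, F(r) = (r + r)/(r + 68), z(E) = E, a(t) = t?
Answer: -184158/101 ≈ -1823.3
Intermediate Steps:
F(r) = 2*r/(68 + r) (F(r) = (2*r)/(68 + r) = 2*r/(68 + r))
V = -1824
F(z(a(3)*((1 - 1*(-5)) + 5))) + V = 2*(3*((1 - 1*(-5)) + 5))/(68 + 3*((1 - 1*(-5)) + 5)) - 1824 = 2*(3*((1 + 5) + 5))/(68 + 3*((1 + 5) + 5)) - 1824 = 2*(3*(6 + 5))/(68 + 3*(6 + 5)) - 1824 = 2*(3*11)/(68 + 3*11) - 1824 = 2*33/(68 + 33) - 1824 = 2*33/101 - 1824 = 2*33*(1/101) - 1824 = 66/101 - 1824 = -184158/101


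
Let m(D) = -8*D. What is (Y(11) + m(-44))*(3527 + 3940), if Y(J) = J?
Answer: 2710521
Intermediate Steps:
(Y(11) + m(-44))*(3527 + 3940) = (11 - 8*(-44))*(3527 + 3940) = (11 + 352)*7467 = 363*7467 = 2710521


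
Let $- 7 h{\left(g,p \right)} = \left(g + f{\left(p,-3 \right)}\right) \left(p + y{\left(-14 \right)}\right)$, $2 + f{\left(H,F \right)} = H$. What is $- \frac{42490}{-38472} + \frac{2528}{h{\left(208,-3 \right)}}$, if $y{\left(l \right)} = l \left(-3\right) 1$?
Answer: $- \frac{1171453}{1035996} \approx -1.1308$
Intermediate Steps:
$y{\left(l \right)} = - 3 l$ ($y{\left(l \right)} = - 3 l 1 = - 3 l$)
$f{\left(H,F \right)} = -2 + H$
$h{\left(g,p \right)} = - \frac{\left(42 + p\right) \left(-2 + g + p\right)}{7}$ ($h{\left(g,p \right)} = - \frac{\left(g + \left(-2 + p\right)\right) \left(p - -42\right)}{7} = - \frac{\left(-2 + g + p\right) \left(p + 42\right)}{7} = - \frac{\left(-2 + g + p\right) \left(42 + p\right)}{7} = - \frac{\left(42 + p\right) \left(-2 + g + p\right)}{7}$)
$- \frac{42490}{-38472} + \frac{2528}{h{\left(208,-3 \right)}} = - \frac{42490}{-38472} + \frac{2528}{12 - 1248 - - \frac{120}{7} - \frac{\left(-3\right)^{2}}{7} - \frac{208}{7} \left(-3\right)} = \left(-42490\right) \left(- \frac{1}{38472}\right) + \frac{2528}{12 - 1248 + \frac{120}{7} - \frac{9}{7} + \frac{624}{7}} = \frac{3035}{2748} + \frac{2528}{12 - 1248 + \frac{120}{7} - \frac{9}{7} + \frac{624}{7}} = \frac{3035}{2748} + \frac{2528}{-1131} = \frac{3035}{2748} + 2528 \left(- \frac{1}{1131}\right) = \frac{3035}{2748} - \frac{2528}{1131} = - \frac{1171453}{1035996}$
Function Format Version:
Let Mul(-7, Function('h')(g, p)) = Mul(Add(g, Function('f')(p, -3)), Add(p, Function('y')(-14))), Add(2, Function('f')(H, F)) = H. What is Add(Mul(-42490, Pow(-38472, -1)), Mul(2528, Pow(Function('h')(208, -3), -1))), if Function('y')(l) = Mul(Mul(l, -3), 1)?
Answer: Rational(-1171453, 1035996) ≈ -1.1308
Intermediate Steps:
Function('y')(l) = Mul(-3, l) (Function('y')(l) = Mul(Mul(-3, l), 1) = Mul(-3, l))
Function('f')(H, F) = Add(-2, H)
Function('h')(g, p) = Mul(Rational(-1, 7), Add(42, p), Add(-2, g, p)) (Function('h')(g, p) = Mul(Rational(-1, 7), Mul(Add(g, Add(-2, p)), Add(p, Mul(-3, -14)))) = Mul(Rational(-1, 7), Mul(Add(-2, g, p), Add(p, 42))) = Mul(Rational(-1, 7), Mul(Add(-2, g, p), Add(42, p))) = Mul(Rational(-1, 7), Mul(Add(42, p), Add(-2, g, p))) = Mul(Rational(-1, 7), Add(42, p), Add(-2, g, p)))
Add(Mul(-42490, Pow(-38472, -1)), Mul(2528, Pow(Function('h')(208, -3), -1))) = Add(Mul(-42490, Pow(-38472, -1)), Mul(2528, Pow(Add(12, Mul(-6, 208), Mul(Rational(-40, 7), -3), Mul(Rational(-1, 7), Pow(-3, 2)), Mul(Rational(-1, 7), 208, -3)), -1))) = Add(Mul(-42490, Rational(-1, 38472)), Mul(2528, Pow(Add(12, -1248, Rational(120, 7), Mul(Rational(-1, 7), 9), Rational(624, 7)), -1))) = Add(Rational(3035, 2748), Mul(2528, Pow(Add(12, -1248, Rational(120, 7), Rational(-9, 7), Rational(624, 7)), -1))) = Add(Rational(3035, 2748), Mul(2528, Pow(-1131, -1))) = Add(Rational(3035, 2748), Mul(2528, Rational(-1, 1131))) = Add(Rational(3035, 2748), Rational(-2528, 1131)) = Rational(-1171453, 1035996)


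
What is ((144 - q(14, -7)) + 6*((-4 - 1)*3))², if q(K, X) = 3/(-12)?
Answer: 47089/16 ≈ 2943.1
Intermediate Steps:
q(K, X) = -¼ (q(K, X) = 3*(-1/12) = -¼)
((144 - q(14, -7)) + 6*((-4 - 1)*3))² = ((144 - 1*(-¼)) + 6*((-4 - 1)*3))² = ((144 + ¼) + 6*(-5*3))² = (577/4 + 6*(-15))² = (577/4 - 90)² = (217/4)² = 47089/16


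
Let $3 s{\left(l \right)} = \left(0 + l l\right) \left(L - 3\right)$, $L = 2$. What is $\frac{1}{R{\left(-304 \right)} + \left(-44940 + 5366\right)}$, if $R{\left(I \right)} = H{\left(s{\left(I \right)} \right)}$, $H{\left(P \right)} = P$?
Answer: $- \frac{3}{211138} \approx -1.4209 \cdot 10^{-5}$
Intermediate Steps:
$s{\left(l \right)} = - \frac{l^{2}}{3}$ ($s{\left(l \right)} = \frac{\left(0 + l l\right) \left(2 - 3\right)}{3} = \frac{\left(0 + l^{2}\right) \left(-1\right)}{3} = \frac{l^{2} \left(-1\right)}{3} = \frac{\left(-1\right) l^{2}}{3} = - \frac{l^{2}}{3}$)
$R{\left(I \right)} = - \frac{I^{2}}{3}$
$\frac{1}{R{\left(-304 \right)} + \left(-44940 + 5366\right)} = \frac{1}{- \frac{\left(-304\right)^{2}}{3} + \left(-44940 + 5366\right)} = \frac{1}{\left(- \frac{1}{3}\right) 92416 - 39574} = \frac{1}{- \frac{92416}{3} - 39574} = \frac{1}{- \frac{211138}{3}} = - \frac{3}{211138}$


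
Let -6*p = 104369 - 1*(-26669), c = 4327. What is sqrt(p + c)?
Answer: I*sqrt(157614)/3 ≈ 132.34*I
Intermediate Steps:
p = -65519/3 (p = -(104369 - 1*(-26669))/6 = -(104369 + 26669)/6 = -1/6*131038 = -65519/3 ≈ -21840.)
sqrt(p + c) = sqrt(-65519/3 + 4327) = sqrt(-52538/3) = I*sqrt(157614)/3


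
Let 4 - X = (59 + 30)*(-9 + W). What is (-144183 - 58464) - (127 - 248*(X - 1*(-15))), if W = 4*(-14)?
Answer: 1236618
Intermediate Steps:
W = -56
X = 5789 (X = 4 - (59 + 30)*(-9 - 56) = 4 - 89*(-65) = 4 - 1*(-5785) = 4 + 5785 = 5789)
(-144183 - 58464) - (127 - 248*(X - 1*(-15))) = (-144183 - 58464) - (127 - 248*(5789 - 1*(-15))) = -202647 - (127 - 248*(5789 + 15)) = -202647 - (127 - 248*5804) = -202647 - (127 - 1439392) = -202647 - 1*(-1439265) = -202647 + 1439265 = 1236618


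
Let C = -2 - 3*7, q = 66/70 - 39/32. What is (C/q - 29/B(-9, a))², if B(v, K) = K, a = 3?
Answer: 57623281/10609 ≈ 5431.5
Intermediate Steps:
q = -309/1120 (q = 66*(1/70) - 39*1/32 = 33/35 - 39/32 = -309/1120 ≈ -0.27589)
C = -23 (C = -2 - 21 = -23)
(C/q - 29/B(-9, a))² = (-23/(-309/1120) - 29/3)² = (-23*(-1120/309) - 29*⅓)² = (25760/309 - 29/3)² = (7591/103)² = 57623281/10609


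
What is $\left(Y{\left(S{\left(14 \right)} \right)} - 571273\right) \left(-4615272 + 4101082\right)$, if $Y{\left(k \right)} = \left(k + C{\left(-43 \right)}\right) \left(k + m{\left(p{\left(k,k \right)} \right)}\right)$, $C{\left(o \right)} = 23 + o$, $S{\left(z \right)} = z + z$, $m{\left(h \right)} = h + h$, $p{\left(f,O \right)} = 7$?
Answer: $293570096030$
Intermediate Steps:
$m{\left(h \right)} = 2 h$
$S{\left(z \right)} = 2 z$
$Y{\left(k \right)} = \left(-20 + k\right) \left(14 + k\right)$ ($Y{\left(k \right)} = \left(k + \left(23 - 43\right)\right) \left(k + 2 \cdot 7\right) = \left(k - 20\right) \left(k + 14\right) = \left(-20 + k\right) \left(14 + k\right)$)
$\left(Y{\left(S{\left(14 \right)} \right)} - 571273\right) \left(-4615272 + 4101082\right) = \left(\left(-280 + \left(2 \cdot 14\right)^{2} - 6 \cdot 2 \cdot 14\right) - 571273\right) \left(-4615272 + 4101082\right) = \left(\left(-280 + 28^{2} - 168\right) - 571273\right) \left(-514190\right) = \left(\left(-280 + 784 - 168\right) - 571273\right) \left(-514190\right) = \left(336 - 571273\right) \left(-514190\right) = \left(-570937\right) \left(-514190\right) = 293570096030$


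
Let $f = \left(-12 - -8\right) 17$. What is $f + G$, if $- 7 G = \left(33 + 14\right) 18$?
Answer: $- \frac{1322}{7} \approx -188.86$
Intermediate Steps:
$f = -68$ ($f = \left(-12 + 8\right) 17 = \left(-4\right) 17 = -68$)
$G = - \frac{846}{7}$ ($G = - \frac{\left(33 + 14\right) 18}{7} = - \frac{47 \cdot 18}{7} = \left(- \frac{1}{7}\right) 846 = - \frac{846}{7} \approx -120.86$)
$f + G = -68 - \frac{846}{7} = - \frac{1322}{7}$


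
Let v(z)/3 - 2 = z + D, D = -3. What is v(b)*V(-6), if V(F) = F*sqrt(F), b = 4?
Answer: -54*I*sqrt(6) ≈ -132.27*I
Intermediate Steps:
V(F) = F**(3/2)
v(z) = -3 + 3*z (v(z) = 6 + 3*(z - 3) = 6 + 3*(-3 + z) = 6 + (-9 + 3*z) = -3 + 3*z)
v(b)*V(-6) = (-3 + 3*4)*(-6)**(3/2) = (-3 + 12)*(-6*I*sqrt(6)) = 9*(-6*I*sqrt(6)) = -54*I*sqrt(6)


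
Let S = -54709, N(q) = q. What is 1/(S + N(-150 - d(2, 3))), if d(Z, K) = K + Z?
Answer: -1/54864 ≈ -1.8227e-5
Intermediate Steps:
1/(S + N(-150 - d(2, 3))) = 1/(-54709 + (-150 - (3 + 2))) = 1/(-54709 + (-150 - 1*5)) = 1/(-54709 + (-150 - 5)) = 1/(-54709 - 155) = 1/(-54864) = -1/54864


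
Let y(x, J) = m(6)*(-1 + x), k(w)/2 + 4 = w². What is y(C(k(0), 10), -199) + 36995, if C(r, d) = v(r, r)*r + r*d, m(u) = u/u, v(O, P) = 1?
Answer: 36906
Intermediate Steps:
m(u) = 1
k(w) = -8 + 2*w²
C(r, d) = r + d*r (C(r, d) = 1*r + r*d = r + d*r)
y(x, J) = -1 + x (y(x, J) = 1*(-1 + x) = -1 + x)
y(C(k(0), 10), -199) + 36995 = (-1 + (-8 + 2*0²)*(1 + 10)) + 36995 = (-1 + (-8 + 2*0)*11) + 36995 = (-1 + (-8 + 0)*11) + 36995 = (-1 - 8*11) + 36995 = (-1 - 88) + 36995 = -89 + 36995 = 36906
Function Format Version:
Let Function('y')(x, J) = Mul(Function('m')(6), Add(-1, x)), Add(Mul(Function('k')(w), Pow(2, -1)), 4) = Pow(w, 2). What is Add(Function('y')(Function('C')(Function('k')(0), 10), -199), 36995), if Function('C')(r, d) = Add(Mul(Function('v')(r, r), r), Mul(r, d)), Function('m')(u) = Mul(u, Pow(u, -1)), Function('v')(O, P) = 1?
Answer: 36906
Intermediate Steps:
Function('m')(u) = 1
Function('k')(w) = Add(-8, Mul(2, Pow(w, 2)))
Function('C')(r, d) = Add(r, Mul(d, r)) (Function('C')(r, d) = Add(Mul(1, r), Mul(r, d)) = Add(r, Mul(d, r)))
Function('y')(x, J) = Add(-1, x) (Function('y')(x, J) = Mul(1, Add(-1, x)) = Add(-1, x))
Add(Function('y')(Function('C')(Function('k')(0), 10), -199), 36995) = Add(Add(-1, Mul(Add(-8, Mul(2, Pow(0, 2))), Add(1, 10))), 36995) = Add(Add(-1, Mul(Add(-8, Mul(2, 0)), 11)), 36995) = Add(Add(-1, Mul(Add(-8, 0), 11)), 36995) = Add(Add(-1, Mul(-8, 11)), 36995) = Add(Add(-1, -88), 36995) = Add(-89, 36995) = 36906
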